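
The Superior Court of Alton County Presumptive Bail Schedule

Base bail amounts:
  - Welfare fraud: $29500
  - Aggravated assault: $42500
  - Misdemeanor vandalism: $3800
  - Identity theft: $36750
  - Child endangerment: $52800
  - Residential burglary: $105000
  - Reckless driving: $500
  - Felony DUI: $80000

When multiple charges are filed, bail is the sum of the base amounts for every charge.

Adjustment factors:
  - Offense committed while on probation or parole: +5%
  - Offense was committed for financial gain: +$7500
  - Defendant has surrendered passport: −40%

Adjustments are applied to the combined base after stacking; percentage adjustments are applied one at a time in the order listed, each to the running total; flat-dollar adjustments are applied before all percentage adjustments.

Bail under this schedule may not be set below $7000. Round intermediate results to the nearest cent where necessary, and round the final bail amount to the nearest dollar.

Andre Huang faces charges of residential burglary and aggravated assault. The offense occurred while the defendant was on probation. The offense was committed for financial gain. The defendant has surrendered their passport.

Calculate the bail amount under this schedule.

Base amounts from the schedule: residential burglary $105000; aggravated assault $42500.
Stacking rule: sum of all bases. $105000 + $42500 = $147500.
Offense was committed for financial gain (+$7500 flat): $147500 + $7500 = $155000.
Offense committed while on probation or parole (+5%): $155000 × 1.05 = $162750.
Defendant has surrendered passport (−40%): $162750 × 0.6 = $97650.
$97650 is at or above the $7000 minimum.

$97650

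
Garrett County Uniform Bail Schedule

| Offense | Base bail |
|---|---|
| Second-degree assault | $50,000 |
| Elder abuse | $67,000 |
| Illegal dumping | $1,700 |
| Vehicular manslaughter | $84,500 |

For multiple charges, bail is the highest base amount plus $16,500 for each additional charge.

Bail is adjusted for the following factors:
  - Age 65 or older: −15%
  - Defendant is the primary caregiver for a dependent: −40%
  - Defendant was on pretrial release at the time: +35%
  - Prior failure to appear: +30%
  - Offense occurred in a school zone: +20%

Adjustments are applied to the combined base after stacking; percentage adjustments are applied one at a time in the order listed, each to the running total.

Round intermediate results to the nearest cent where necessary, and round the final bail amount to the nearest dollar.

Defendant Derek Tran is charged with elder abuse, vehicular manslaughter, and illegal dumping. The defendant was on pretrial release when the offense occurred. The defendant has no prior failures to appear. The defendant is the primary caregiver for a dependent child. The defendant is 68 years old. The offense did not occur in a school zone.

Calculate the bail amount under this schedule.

$80,899

Base amounts from the schedule: elder abuse $67,000; vehicular manslaughter $84,500; illegal dumping $1,700.
Stacking rule: highest base plus $16,500 per additional charge. Highest is vehicular manslaughter at $84,500; 2 additional charges → +$33,000. Combined base = $117,500.
Age 65 or older (−15%): $117,500 × 0.85 = $99,875.
Defendant is the primary caregiver for a dependent (−40%): $99,875 × 0.6 = $59,925.
Defendant was on pretrial release at the time (+35%): $59,925 × 1.35 = $80,898.75.
Rounded to the nearest dollar: $80,899.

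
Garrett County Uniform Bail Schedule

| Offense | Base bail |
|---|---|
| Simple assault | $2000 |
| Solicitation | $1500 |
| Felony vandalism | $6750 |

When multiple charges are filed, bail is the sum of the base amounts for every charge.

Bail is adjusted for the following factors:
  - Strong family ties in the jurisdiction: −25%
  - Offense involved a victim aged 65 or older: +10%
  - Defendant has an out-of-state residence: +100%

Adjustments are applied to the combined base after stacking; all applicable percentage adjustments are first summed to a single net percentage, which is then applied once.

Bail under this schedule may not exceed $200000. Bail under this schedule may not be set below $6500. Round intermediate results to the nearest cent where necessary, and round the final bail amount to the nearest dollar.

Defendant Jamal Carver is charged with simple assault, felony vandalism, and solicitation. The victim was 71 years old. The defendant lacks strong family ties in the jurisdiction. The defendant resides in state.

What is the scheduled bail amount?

$11275

Base amounts from the schedule: simple assault $2000; felony vandalism $6750; solicitation $1500.
Stacking rule: sum of all bases. $2000 + $6750 + $1500 = $10250.
Offense involved a victim aged 65 or older (+10%): $10250 × 1.1 = $11275.
$11275 is within the $200000 maximum.
$11275 is at or above the $6500 minimum.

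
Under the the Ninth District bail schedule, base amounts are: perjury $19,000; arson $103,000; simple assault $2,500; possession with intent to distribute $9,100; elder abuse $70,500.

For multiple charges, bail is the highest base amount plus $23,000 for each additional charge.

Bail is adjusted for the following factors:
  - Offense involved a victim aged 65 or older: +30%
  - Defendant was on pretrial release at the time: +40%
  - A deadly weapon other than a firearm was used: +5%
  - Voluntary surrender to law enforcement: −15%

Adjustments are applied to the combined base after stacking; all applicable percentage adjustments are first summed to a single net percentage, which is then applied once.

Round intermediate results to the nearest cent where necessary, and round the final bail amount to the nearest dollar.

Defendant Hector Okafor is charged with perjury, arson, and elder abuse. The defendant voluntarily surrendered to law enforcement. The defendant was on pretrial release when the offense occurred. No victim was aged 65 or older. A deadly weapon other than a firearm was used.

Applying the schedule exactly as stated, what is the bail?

Base amounts from the schedule: perjury $19,000; arson $103,000; elder abuse $70,500.
Stacking rule: highest base plus $23,000 per additional charge. Highest is arson at $103,000; 2 additional charges → +$46,000. Combined base = $149,000.
Net percentage adjustment: +40% +5% −15% = +30%. $149,000 × 1.3 = $193,700.

$193,700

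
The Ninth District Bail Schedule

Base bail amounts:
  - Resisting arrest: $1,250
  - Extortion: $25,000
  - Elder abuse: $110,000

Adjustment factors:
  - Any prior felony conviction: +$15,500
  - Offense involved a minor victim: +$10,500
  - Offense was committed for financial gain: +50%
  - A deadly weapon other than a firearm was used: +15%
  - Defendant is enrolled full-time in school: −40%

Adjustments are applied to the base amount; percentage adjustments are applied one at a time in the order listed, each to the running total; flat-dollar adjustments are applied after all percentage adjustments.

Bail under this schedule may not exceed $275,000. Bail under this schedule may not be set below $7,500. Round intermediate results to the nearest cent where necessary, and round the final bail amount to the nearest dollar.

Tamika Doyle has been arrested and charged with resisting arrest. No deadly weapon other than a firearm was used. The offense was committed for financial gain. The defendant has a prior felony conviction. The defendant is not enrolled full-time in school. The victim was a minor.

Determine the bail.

Base amounts from the schedule: resisting arrest $1,250.
Single charge. Combined base = $1,250.
Offense was committed for financial gain (+50%): $1,250 × 1.5 = $1,875.
Any prior felony conviction (+$15,500 flat): $1,875 + $15,500 = $17,375.
Offense involved a minor victim (+$10,500 flat): $17,375 + $10,500 = $27,875.
$27,875 is within the $275,000 maximum.
$27,875 is at or above the $7,500 minimum.

$27,875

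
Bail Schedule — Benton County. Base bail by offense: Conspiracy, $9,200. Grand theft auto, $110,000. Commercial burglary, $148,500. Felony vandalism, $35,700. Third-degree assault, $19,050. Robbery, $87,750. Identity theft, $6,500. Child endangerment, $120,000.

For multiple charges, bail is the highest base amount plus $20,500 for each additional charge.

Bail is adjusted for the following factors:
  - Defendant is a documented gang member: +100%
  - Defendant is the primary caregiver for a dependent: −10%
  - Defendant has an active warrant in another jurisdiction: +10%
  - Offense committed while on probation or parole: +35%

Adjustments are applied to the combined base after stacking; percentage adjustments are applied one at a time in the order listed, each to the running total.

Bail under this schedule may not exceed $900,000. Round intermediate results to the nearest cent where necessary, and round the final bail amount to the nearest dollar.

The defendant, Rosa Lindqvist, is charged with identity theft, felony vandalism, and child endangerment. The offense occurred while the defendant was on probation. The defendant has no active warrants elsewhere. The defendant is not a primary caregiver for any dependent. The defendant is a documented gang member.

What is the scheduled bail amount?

$434,700

Base amounts from the schedule: identity theft $6,500; felony vandalism $35,700; child endangerment $120,000.
Stacking rule: highest base plus $20,500 per additional charge. Highest is child endangerment at $120,000; 2 additional charges → +$41,000. Combined base = $161,000.
Defendant is a documented gang member (+100%): $161,000 × 2 = $322,000.
Offense committed while on probation or parole (+35%): $322,000 × 1.35 = $434,700.
$434,700 is within the $900,000 maximum.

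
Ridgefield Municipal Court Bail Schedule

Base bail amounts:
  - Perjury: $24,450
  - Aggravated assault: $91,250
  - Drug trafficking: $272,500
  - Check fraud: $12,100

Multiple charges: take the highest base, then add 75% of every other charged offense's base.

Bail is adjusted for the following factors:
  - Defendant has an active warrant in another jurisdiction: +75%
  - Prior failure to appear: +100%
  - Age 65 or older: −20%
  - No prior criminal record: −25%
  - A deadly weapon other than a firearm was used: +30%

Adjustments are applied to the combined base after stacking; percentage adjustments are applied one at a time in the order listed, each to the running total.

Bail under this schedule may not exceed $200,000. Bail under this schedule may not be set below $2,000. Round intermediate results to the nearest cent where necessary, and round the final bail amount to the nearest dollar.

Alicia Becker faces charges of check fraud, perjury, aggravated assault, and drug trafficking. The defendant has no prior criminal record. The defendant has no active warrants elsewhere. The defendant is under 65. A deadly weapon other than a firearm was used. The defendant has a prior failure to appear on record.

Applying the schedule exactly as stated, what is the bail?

Base amounts from the schedule: check fraud $12,100; perjury $24,450; aggravated assault $91,250; drug trafficking $272,500.
Stacking rule: highest base plus 75% of each additional charge. Highest is drug trafficking at $272,500. Additional: $12,100 × 75% = $9,075; $24,450 × 75% = $18,337.50; $91,250 × 75% = $68,437.50. Combined base = $272,500 + $95,850 = $368,350.
Prior failure to appear (+100%): $368,350 × 2 = $736,700.
No prior criminal record (−25%): $736,700 × 0.75 = $552,525.
A deadly weapon other than a firearm was used (+30%): $552,525 × 1.3 = $718,282.50.
Result $718,282.50 exceeds the maximum of $200,000; bail is capped at $200,000.
$200,000 is at or above the $2,000 minimum.

$200,000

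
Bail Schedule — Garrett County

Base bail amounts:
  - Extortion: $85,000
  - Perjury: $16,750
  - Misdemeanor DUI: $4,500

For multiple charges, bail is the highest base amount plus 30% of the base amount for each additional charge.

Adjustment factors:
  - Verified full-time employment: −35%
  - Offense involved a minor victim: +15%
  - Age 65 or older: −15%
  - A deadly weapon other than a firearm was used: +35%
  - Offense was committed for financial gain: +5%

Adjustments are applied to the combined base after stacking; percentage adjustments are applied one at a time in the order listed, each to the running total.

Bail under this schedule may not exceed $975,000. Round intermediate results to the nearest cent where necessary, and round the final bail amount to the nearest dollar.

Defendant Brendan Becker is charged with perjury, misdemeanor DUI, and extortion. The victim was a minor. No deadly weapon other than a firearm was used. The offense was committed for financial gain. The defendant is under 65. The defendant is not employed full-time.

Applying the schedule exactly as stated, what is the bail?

$110,335

Base amounts from the schedule: perjury $16,750; misdemeanor DUI $4,500; extortion $85,000.
Stacking rule: highest base plus 30% of each additional charge. Highest is extortion at $85,000. Additional: $16,750 × 30% = $5,025; $4,500 × 30% = $1,350. Combined base = $85,000 + $6,375 = $91,375.
Offense involved a minor victim (+15%): $91,375 × 1.15 = $105,081.25.
Offense was committed for financial gain (+5%): $105,081.25 × 1.05 = $110,335.31.
$110,335.31 is within the $975,000 maximum.
Rounded to the nearest dollar: $110,335.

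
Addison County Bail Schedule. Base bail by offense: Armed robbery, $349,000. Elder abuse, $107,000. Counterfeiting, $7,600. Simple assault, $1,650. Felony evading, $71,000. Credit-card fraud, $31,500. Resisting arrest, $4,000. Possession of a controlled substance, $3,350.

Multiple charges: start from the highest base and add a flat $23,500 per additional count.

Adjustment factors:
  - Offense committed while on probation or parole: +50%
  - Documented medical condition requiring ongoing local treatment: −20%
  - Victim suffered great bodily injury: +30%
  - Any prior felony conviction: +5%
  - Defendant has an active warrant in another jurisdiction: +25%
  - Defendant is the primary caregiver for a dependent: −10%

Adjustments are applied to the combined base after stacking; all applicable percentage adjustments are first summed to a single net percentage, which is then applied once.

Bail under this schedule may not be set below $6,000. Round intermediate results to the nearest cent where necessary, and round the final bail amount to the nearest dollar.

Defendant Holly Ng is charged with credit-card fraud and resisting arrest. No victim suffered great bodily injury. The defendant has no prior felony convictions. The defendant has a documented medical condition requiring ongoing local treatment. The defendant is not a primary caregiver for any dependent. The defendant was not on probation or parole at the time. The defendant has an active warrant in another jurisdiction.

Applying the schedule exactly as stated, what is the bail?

$57,750

Base amounts from the schedule: credit-card fraud $31,500; resisting arrest $4,000.
Stacking rule: highest base plus $23,500 per additional charge. Highest is credit-card fraud at $31,500; 1 additional charge → +$23,500. Combined base = $55,000.
Net percentage adjustment: −20% +25% = +5%. $55,000 × 1.05 = $57,750.
$57,750 is at or above the $6,000 minimum.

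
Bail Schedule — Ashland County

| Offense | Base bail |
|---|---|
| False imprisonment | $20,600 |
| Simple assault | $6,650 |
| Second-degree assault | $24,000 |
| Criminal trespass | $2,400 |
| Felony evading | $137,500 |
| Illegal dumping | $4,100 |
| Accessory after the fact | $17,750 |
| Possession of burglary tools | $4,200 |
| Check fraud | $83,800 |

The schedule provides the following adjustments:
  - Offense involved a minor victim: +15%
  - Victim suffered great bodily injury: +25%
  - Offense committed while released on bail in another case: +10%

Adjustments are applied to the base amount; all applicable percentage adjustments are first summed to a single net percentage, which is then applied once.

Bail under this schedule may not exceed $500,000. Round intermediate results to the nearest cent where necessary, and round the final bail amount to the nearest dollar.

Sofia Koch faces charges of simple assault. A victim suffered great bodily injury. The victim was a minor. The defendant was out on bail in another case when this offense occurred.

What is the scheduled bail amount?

Base amounts from the schedule: simple assault $6,650.
Single charge. Combined base = $6,650.
Net percentage adjustment: +15% +25% +10% = +50%. $6,650 × 1.5 = $9,975.
$9,975 is within the $500,000 maximum.

$9,975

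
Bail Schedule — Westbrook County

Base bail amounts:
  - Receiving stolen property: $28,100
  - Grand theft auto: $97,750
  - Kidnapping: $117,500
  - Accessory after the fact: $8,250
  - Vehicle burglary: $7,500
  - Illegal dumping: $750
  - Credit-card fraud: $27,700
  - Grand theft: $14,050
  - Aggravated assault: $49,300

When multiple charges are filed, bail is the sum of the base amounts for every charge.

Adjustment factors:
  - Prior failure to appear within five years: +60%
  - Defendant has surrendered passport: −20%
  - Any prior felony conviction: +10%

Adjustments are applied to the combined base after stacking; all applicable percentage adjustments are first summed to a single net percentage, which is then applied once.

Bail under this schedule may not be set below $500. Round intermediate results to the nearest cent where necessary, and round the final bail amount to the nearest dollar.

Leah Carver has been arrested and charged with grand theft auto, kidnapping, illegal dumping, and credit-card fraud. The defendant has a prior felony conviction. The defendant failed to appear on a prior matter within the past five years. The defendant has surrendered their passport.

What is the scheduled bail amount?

Base amounts from the schedule: grand theft auto $97,750; kidnapping $117,500; illegal dumping $750; credit-card fraud $27,700.
Stacking rule: sum of all bases. $97,750 + $117,500 + $750 + $27,700 = $243,700.
Net percentage adjustment: +60% −20% +10% = +50%. $243,700 × 1.5 = $365,550.
$365,550 is at or above the $500 minimum.

$365,550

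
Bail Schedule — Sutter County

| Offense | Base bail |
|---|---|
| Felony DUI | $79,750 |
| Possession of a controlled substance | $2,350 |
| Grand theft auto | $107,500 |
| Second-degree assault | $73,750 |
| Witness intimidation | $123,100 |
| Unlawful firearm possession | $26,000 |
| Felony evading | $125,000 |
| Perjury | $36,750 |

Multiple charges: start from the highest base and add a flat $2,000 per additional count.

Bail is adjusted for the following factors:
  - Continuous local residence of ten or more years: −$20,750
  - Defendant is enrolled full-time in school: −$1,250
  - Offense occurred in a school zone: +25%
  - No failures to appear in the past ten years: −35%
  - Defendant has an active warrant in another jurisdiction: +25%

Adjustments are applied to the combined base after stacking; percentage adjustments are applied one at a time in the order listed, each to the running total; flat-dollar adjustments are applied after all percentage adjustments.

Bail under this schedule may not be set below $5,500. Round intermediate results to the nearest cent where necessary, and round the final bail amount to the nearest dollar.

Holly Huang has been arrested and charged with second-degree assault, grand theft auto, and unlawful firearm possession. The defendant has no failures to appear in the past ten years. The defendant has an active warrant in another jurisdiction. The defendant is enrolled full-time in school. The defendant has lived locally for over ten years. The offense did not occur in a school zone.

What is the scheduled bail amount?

$68,594

Base amounts from the schedule: second-degree assault $73,750; grand theft auto $107,500; unlawful firearm possession $26,000.
Stacking rule: highest base plus $2,000 per additional charge. Highest is grand theft auto at $107,500; 2 additional charges → +$4,000. Combined base = $111,500.
No failures to appear in the past ten years (−35%): $111,500 × 0.65 = $72,475.
Defendant has an active warrant in another jurisdiction (+25%): $72,475 × 1.25 = $90,593.75.
Continuous local residence of ten or more years (−$20,750 flat): $90,593.75 − $20,750 = $69,843.75.
Defendant is enrolled full-time in school (−$1,250 flat): $69,843.75 − $1,250 = $68,593.75.
$68,593.75 is at or above the $5,500 minimum.
Rounded to the nearest dollar: $68,594.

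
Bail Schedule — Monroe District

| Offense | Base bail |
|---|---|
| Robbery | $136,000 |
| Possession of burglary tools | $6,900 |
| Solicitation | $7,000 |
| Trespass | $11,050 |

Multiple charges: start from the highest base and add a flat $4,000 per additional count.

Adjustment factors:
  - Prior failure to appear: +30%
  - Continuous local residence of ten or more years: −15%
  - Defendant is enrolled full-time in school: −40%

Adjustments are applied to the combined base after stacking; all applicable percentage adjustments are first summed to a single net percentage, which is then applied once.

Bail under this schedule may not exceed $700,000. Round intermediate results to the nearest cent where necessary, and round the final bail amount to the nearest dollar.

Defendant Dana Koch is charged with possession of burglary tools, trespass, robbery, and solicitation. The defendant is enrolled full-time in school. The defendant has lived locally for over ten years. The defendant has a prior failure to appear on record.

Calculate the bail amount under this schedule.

Base amounts from the schedule: possession of burglary tools $6,900; trespass $11,050; robbery $136,000; solicitation $7,000.
Stacking rule: highest base plus $4,000 per additional charge. Highest is robbery at $136,000; 3 additional charges → +$12,000. Combined base = $148,000.
Net percentage adjustment: +30% −15% −40% = −25%. $148,000 × 0.75 = $111,000.
$111,000 is within the $700,000 maximum.

$111,000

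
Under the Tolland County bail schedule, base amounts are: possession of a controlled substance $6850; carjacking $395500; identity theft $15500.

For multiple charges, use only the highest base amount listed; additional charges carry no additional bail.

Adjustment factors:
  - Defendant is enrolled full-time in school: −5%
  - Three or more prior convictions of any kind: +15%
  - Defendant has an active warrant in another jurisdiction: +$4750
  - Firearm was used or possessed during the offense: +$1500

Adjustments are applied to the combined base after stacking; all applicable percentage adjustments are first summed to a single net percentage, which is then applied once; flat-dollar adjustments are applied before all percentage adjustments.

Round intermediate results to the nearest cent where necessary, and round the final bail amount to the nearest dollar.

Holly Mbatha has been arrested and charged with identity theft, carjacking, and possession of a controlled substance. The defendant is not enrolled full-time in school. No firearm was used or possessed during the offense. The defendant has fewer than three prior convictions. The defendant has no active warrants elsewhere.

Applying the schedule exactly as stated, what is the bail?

$395500

Base amounts from the schedule: identity theft $15500; carjacking $395500; possession of a controlled substance $6850.
Stacking rule: use the highest base only. Highest is carjacking at $395500. Combined base = $395500.
No adjustment factors apply to this defendant.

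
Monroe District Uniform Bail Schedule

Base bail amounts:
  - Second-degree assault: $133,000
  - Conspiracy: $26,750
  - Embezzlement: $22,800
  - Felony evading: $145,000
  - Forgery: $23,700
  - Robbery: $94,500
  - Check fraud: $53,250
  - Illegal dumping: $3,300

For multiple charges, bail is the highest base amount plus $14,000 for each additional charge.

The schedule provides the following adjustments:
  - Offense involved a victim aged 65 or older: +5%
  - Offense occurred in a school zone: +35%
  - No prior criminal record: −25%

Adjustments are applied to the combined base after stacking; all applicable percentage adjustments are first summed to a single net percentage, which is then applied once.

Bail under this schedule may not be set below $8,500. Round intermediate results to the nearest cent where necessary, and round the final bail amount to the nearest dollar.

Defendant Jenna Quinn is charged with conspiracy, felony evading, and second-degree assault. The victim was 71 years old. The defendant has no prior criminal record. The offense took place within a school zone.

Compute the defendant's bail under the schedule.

Base amounts from the schedule: conspiracy $26,750; felony evading $145,000; second-degree assault $133,000.
Stacking rule: highest base plus $14,000 per additional charge. Highest is felony evading at $145,000; 2 additional charges → +$28,000. Combined base = $173,000.
Net percentage adjustment: +5% +35% −25% = +15%. $173,000 × 1.15 = $198,950.
$198,950 is at or above the $8,500 minimum.

$198,950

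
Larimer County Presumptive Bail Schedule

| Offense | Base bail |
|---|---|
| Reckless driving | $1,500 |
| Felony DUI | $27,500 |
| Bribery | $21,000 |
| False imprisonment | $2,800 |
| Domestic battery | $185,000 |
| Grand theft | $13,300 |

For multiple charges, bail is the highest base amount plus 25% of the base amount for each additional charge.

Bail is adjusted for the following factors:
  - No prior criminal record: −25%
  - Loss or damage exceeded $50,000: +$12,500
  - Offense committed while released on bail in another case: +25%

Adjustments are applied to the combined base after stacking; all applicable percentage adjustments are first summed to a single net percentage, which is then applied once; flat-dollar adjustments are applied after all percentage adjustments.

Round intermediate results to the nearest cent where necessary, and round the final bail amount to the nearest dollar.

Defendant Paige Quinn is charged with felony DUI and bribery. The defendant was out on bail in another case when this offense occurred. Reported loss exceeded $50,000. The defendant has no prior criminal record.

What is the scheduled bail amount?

Base amounts from the schedule: felony DUI $27,500; bribery $21,000.
Stacking rule: highest base plus 25% of each additional charge. Highest is felony DUI at $27,500. Additional: $21,000 × 25% = $5,250. Combined base = $27,500 + $5,250 = $32,750.
Net percentage adjustment: −25% +25% = +0%. $32,750 × 1 = $32,750.
Loss or damage exceeded $50,000 (+$12,500 flat): $32,750 + $12,500 = $45,250.

$45,250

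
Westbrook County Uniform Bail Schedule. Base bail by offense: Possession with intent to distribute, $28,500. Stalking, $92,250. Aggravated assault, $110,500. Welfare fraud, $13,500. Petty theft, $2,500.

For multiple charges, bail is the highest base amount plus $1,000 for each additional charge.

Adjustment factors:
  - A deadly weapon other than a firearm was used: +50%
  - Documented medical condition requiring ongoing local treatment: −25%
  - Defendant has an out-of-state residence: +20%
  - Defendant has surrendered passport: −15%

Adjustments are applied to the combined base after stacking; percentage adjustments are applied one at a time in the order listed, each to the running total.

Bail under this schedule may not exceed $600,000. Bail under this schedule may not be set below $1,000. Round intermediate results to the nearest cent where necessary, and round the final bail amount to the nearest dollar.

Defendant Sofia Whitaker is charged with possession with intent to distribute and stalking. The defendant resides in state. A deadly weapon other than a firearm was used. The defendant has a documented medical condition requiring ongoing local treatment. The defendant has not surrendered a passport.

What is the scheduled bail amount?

$104,906

Base amounts from the schedule: possession with intent to distribute $28,500; stalking $92,250.
Stacking rule: highest base plus $1,000 per additional charge. Highest is stalking at $92,250; 1 additional charge → +$1,000. Combined base = $93,250.
A deadly weapon other than a firearm was used (+50%): $93,250 × 1.5 = $139,875.
Documented medical condition requiring ongoing local treatment (−25%): $139,875 × 0.75 = $104,906.25.
$104,906.25 is within the $600,000 maximum.
$104,906.25 is at or above the $1,000 minimum.
Rounded to the nearest dollar: $104,906.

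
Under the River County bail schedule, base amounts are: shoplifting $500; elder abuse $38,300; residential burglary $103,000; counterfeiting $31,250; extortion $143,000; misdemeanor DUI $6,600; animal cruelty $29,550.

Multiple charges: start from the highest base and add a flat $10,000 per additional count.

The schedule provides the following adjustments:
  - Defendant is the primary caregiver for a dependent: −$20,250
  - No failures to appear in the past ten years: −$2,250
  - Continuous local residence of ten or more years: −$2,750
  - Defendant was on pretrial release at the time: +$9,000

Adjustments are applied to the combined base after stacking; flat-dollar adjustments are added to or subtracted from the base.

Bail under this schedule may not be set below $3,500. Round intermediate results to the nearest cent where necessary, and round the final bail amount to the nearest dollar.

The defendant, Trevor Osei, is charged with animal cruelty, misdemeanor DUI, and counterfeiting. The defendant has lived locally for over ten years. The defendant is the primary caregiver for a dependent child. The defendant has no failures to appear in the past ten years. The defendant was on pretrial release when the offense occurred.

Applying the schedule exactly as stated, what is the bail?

$35,000

Base amounts from the schedule: animal cruelty $29,550; misdemeanor DUI $6,600; counterfeiting $31,250.
Stacking rule: highest base plus $10,000 per additional charge. Highest is counterfeiting at $31,250; 2 additional charges → +$20,000. Combined base = $51,250.
Defendant is the primary caregiver for a dependent (−$20,250 flat): $51,250 − $20,250 = $31,000.
No failures to appear in the past ten years (−$2,250 flat): $31,000 − $2,250 = $28,750.
Continuous local residence of ten or more years (−$2,750 flat): $28,750 − $2,750 = $26,000.
Defendant was on pretrial release at the time (+$9,000 flat): $26,000 + $9,000 = $35,000.
$35,000 is at or above the $3,500 minimum.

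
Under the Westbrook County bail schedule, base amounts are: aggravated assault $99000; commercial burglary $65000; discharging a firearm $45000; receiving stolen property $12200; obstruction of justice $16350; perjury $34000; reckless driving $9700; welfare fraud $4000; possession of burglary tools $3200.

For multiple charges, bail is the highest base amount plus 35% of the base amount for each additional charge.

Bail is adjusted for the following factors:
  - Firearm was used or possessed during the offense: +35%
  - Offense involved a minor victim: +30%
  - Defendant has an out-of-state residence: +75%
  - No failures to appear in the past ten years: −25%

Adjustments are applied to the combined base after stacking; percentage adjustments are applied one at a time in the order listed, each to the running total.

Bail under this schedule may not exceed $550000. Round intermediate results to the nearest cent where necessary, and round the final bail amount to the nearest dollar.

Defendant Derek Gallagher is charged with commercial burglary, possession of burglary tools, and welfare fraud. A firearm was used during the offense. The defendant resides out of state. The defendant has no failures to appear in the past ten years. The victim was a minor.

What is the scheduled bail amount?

$155528

Base amounts from the schedule: commercial burglary $65000; possession of burglary tools $3200; welfare fraud $4000.
Stacking rule: highest base plus 35% of each additional charge. Highest is commercial burglary at $65000. Additional: $3200 × 35% = $1120; $4000 × 35% = $1400. Combined base = $65000 + $2520 = $67520.
Firearm was used or possessed during the offense (+35%): $67520 × 1.35 = $91152.
Offense involved a minor victim (+30%): $91152 × 1.3 = $118497.60.
Defendant has an out-of-state residence (+75%): $118497.60 × 1.75 = $207370.80.
No failures to appear in the past ten years (−25%): $207370.80 × 0.75 = $155528.10.
$155528.10 is within the $550000 maximum.
Rounded to the nearest dollar: $155528.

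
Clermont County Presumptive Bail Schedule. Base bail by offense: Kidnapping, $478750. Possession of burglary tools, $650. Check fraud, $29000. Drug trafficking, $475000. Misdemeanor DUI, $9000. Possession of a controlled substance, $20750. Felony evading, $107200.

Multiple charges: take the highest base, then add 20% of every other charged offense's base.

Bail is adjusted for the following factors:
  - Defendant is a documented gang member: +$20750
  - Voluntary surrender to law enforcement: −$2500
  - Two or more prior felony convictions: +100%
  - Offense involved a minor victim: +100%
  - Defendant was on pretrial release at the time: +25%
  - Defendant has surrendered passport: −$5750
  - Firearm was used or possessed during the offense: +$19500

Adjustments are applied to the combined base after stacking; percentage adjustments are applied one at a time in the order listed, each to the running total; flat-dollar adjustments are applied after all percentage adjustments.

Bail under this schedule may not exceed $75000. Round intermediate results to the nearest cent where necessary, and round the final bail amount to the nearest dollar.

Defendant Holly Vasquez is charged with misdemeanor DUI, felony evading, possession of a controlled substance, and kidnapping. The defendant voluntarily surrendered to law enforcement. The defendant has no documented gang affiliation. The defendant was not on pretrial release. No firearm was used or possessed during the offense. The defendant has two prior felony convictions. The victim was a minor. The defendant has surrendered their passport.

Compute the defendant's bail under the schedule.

$75000

Base amounts from the schedule: misdemeanor DUI $9000; felony evading $107200; possession of a controlled substance $20750; kidnapping $478750.
Stacking rule: highest base plus 20% of each additional charge. Highest is kidnapping at $478750. Additional: $9000 × 20% = $1800; $107200 × 20% = $21440; $20750 × 20% = $4150. Combined base = $478750 + $27390 = $506140.
Two or more prior felony convictions (+100%): $506140 × 2 = $1012280.
Offense involved a minor victim (+100%): $1012280 × 2 = $2024560.
Voluntary surrender to law enforcement (−$2500 flat): $2024560 − $2500 = $2022060.
Defendant has surrendered passport (−$5750 flat): $2022060 − $5750 = $2016310.
Result $2016310 exceeds the maximum of $75000; bail is capped at $75000.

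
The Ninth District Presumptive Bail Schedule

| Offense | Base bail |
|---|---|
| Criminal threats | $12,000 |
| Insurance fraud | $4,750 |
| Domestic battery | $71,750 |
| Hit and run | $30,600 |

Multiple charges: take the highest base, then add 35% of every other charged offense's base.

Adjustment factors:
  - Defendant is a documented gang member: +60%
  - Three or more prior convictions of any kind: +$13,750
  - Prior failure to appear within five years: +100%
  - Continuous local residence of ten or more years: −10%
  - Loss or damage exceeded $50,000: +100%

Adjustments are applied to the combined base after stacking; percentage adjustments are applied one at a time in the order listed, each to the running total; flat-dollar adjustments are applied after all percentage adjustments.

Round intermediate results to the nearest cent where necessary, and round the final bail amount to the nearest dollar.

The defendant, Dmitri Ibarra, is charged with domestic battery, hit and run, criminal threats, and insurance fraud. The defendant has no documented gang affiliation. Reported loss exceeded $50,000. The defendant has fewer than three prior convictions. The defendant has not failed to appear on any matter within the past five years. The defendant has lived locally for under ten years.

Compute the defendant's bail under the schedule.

$176,645

Base amounts from the schedule: domestic battery $71,750; hit and run $30,600; criminal threats $12,000; insurance fraud $4,750.
Stacking rule: highest base plus 35% of each additional charge. Highest is domestic battery at $71,750. Additional: $30,600 × 35% = $10,710; $12,000 × 35% = $4,200; $4,750 × 35% = $1,662.50. Combined base = $71,750 + $16,572.50 = $88,322.50.
Loss or damage exceeded $50,000 (+100%): $88,322.50 × 2 = $176,645.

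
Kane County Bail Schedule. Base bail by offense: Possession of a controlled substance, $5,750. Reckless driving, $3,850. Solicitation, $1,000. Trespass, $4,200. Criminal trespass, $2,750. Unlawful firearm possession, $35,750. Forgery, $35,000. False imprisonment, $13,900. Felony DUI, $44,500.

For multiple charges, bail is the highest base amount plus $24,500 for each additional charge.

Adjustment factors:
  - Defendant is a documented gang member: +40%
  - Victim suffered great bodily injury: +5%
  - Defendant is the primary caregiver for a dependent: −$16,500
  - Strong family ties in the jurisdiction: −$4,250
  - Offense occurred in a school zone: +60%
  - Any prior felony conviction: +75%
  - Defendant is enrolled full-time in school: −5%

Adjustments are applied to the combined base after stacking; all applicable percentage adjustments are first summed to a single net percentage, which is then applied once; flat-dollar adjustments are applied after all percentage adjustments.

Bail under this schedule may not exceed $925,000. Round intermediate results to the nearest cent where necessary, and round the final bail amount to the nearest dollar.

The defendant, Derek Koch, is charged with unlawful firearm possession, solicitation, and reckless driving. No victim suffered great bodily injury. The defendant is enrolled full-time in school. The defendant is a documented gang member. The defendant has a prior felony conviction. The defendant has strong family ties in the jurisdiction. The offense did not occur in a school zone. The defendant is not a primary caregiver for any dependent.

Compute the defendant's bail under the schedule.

Base amounts from the schedule: unlawful firearm possession $35,750; solicitation $1,000; reckless driving $3,850.
Stacking rule: highest base plus $24,500 per additional charge. Highest is unlawful firearm possession at $35,750; 2 additional charges → +$49,000. Combined base = $84,750.
Net percentage adjustment: +40% +75% −5% = +110%. $84,750 × 2.1 = $177,975.
Strong family ties in the jurisdiction (−$4,250 flat): $177,975 − $4,250 = $173,725.
$173,725 is within the $925,000 maximum.

$173,725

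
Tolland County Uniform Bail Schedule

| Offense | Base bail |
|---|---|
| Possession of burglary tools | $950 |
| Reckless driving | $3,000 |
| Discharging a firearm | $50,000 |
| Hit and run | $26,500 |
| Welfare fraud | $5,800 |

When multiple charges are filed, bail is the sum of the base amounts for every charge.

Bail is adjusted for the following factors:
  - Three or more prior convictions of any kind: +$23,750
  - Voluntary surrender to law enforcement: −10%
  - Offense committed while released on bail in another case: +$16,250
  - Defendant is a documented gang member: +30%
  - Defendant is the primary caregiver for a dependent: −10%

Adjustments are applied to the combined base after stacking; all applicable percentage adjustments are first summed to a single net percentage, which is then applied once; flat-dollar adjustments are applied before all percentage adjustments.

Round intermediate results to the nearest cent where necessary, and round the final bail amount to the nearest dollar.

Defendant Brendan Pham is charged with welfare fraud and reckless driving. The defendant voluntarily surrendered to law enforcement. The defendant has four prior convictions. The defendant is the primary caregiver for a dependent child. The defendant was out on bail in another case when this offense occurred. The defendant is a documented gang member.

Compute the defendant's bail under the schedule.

Base amounts from the schedule: welfare fraud $5,800; reckless driving $3,000.
Stacking rule: sum of all bases. $5,800 + $3,000 = $8,800.
Three or more prior convictions of any kind (+$23,750 flat): $8,800 + $23,750 = $32,550.
Offense committed while released on bail in another case (+$16,250 flat): $32,550 + $16,250 = $48,800.
Net percentage adjustment: −10% +30% −10% = +10%. $48,800 × 1.1 = $53,680.

$53,680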